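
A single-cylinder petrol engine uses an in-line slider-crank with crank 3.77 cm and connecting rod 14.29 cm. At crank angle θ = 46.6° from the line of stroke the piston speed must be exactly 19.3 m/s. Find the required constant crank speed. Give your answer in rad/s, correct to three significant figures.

595

For an in-line slider-crank, |v_piston| = rω|sinθ|·[1 + r cosθ/√(L² − r² sin²θ)].
With r = 0.0377 m, L = 0.1429 m, θ = 46.6°: the bracketed kinematic factor |dx/dθ| = 0.032451 m.
ω = v/|dx/dθ| = 19.3/0.032451 = 594.74 rad/s.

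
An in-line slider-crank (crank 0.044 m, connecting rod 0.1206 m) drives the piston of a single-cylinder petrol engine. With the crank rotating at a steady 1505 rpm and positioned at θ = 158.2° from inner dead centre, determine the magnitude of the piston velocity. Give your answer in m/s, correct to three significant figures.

1.69

ω = 2π·1505/60 = 157.6 rad/s
For an in-line slider-crank, x = r cosθ + √(L² − r² sin²θ), so v = −rω sinθ·[1 + r cosθ/√(L² − r² sin²θ)].
With r = 0.044 m, L = 0.1206 m, θ = 158.2°: √(L² − r² sin²θ) = 0.11949 m.
v = −0.044·157.6·0.37137·[1 + 0.044·-0.92849/0.11949] = -1.6948 m/s.
|v| = 1.6948 m/s.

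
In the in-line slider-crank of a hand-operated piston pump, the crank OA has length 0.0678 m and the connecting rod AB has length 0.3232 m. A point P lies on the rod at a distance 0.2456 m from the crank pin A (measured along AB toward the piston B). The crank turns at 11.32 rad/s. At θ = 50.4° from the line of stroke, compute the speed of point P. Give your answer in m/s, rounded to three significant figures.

ω = 11.32 rad/s.  Crank-pin speed |V_A| = rω = 0.7675 m/s, perpendicular to OA.
Rod angle: sinφ = −(r/L) sinθ ⇒ φ = -9.302°; ω_rod = −rω cosθ/√(L²−r²sin²θ) = -1.5338 rad/s.
V_P = V_A + ω_rod × AP, with AP = 0.2456 m along the rod.
Components: V_Px = −rω sinθ − a·ω_rod·sinφ = -0.65226 m/s;  V_Py = rω cosθ + a·ω_rod·cosφ = +0.11746 m/s.
|V_P| = √(V_Px² + V_Py²) = 0.66275 m/s.

0.663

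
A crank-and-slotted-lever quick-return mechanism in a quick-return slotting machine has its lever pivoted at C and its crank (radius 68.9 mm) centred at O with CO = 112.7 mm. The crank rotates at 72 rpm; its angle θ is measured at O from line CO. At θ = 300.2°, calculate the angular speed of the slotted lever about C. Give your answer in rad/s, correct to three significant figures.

2.58

ω = 7.54 rad/s (from 72 rpm).
Crank pin A relative to C: A = (d + r cosθ, r sinθ); lever angle φ = atan2(r sinθ, d + r cosθ).
Differentiating tanφ: φ̇ = rω(d cosθ + r)/(d² + r² + 2dr cosθ).
d² + r² + 2dr cosθ = |CA|² = 0.0252604 m²;  d cosθ + r = +0.12559 m.
|ω_lever| = |0.0689·7.54·+0.12559| / 0.0252604 = 2.5828 rad/s.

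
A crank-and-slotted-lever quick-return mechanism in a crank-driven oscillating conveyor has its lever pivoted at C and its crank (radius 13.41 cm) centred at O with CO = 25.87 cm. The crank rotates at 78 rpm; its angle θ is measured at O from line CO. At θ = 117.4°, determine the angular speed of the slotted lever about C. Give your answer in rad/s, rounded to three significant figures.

0.311

ω = 8.168 rad/s (from 78 rpm).
Crank pin A relative to C: A = (d + r cosθ, r sinθ); lever angle φ = atan2(r sinθ, d + r cosθ).
Differentiating tanφ: φ̇ = rω(d cosθ + r)/(d² + r² + 2dr cosθ).
d² + r² + 2dr cosθ = |CA|² = 0.0529783 m²;  d cosθ + r = +0.015046 m.
|ω_lever| = |0.1341·8.168·+0.015046| / 0.0529783 = 0.31109 rad/s.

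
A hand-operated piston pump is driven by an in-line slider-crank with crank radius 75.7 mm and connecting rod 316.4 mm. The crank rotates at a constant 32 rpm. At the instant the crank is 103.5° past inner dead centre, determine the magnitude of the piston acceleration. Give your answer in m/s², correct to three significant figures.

ω = 2π·32/60 = 3.351 rad/s
x(θ) = r cosθ + √(L² − r² sin²θ); with ω constant, a = ω²·d²x/dθ².
d²x/dθ² = −r cosθ − r²(cos2θ)/√u − r⁴ sin²2θ/(4u^{3/2}),  u = L² − r² sin²θ = 0.0946908 m².
Substituting r = 0.0757 m, L = 0.3164 m, θ = 103.5°: d²x/dθ² = +0.034207 m.
a = ω²·d²x/dθ² = (3.351)²·(+0.034207) = +0.38412 m/s²;  |a| = 0.38412 m/s².

0.384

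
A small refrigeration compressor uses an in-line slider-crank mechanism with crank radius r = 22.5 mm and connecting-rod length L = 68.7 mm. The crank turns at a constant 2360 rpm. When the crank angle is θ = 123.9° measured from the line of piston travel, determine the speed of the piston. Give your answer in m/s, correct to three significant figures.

3.74

ω = 2π·2360/60 = 247.1 rad/s
For an in-line slider-crank, x = r cosθ + √(L² − r² sin²θ), so v = −rω sinθ·[1 + r cosθ/√(L² − r² sin²θ)].
With r = 0.0225 m, L = 0.0687 m, θ = 123.9°: √(L² − r² sin²θ) = 0.066113 m.
v = −0.0225·247.1·0.83001·[1 + 0.0225·-0.55775/0.066113] = -3.7393 m/s.
|v| = 3.7393 m/s.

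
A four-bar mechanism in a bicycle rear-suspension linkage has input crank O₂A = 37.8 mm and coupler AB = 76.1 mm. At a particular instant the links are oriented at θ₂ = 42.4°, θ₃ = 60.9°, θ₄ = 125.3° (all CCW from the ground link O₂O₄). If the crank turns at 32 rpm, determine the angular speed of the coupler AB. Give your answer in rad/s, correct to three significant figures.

1.83

ω₂ = 3.351 rad/s (from 32 rpm).
Differentiating the loop-closure r₂e^{iθ₂}+r₃e^{iθ₃}=r₁+r₄e^{iθ₄} gives r₂ω₂e^{iθ₂}+r₃ω₃e^{iθ₃}=r₄ω₄e^{iθ₄}.
Eliminating the other unknown: ω₃ = r₂ω₂ sin(θ₄−θ₂) / [r₃ sin(θ₃−θ₄)].
Numerator sine = +0.99233; denominator sine = -0.90183.
Result = 0.0378·3.351·(+0.99233) / (0.0761·(-0.90183)) = -1.8315 rad/s; magnitude 1.8315 rad/s.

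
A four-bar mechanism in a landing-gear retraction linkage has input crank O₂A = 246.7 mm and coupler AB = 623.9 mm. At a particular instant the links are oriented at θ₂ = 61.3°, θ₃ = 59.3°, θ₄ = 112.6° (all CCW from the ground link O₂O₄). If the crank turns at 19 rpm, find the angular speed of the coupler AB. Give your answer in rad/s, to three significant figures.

0.766

ω₂ = 1.99 rad/s (from 19 rpm).
Differentiating the loop-closure r₂e^{iθ₂}+r₃e^{iθ₃}=r₁+r₄e^{iθ₄} gives r₂ω₂e^{iθ₂}+r₃ω₃e^{iθ₃}=r₄ω₄e^{iθ₄}.
Eliminating the other unknown: ω₃ = r₂ω₂ sin(θ₄−θ₂) / [r₃ sin(θ₃−θ₄)].
Numerator sine = +0.78043; denominator sine = -0.80178.
Result = 0.2467·1.99·(+0.78043) / (0.6239·(-0.80178)) = -0.7658 rad/s; magnitude 0.7658 rad/s.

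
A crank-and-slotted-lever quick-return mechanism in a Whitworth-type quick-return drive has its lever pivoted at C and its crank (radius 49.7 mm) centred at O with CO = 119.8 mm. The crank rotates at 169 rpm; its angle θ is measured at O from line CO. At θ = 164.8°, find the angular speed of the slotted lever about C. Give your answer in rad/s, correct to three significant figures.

10.9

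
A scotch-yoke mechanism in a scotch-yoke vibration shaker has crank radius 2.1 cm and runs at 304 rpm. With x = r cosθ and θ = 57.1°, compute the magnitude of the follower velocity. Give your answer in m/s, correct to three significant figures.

0.561

ω = 31.83 rad/s (from 304 rpm).
x = r cosθ ⇒ ẋ = −rω sinθ.
|v| = rω|sinθ| = 0.021·31.83·|sin 57.1°| = 0.56131 m/s.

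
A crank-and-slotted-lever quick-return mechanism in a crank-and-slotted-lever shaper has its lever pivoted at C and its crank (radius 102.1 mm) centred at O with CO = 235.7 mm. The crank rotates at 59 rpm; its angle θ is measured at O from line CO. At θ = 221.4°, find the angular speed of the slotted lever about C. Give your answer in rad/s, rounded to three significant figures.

ω = 6.178 rad/s (from 59 rpm).
Crank pin A relative to C: A = (d + r cosθ, r sinθ); lever angle φ = atan2(r sinθ, d + r cosθ).
Differentiating tanφ: φ̇ = rω(d cosθ + r)/(d² + r² + 2dr cosθ).
d² + r² + 2dr cosθ = |CA|² = 0.0298761 m²;  d cosθ + r = -0.074701 m.
|ω_lever| = |0.1021·6.178·-0.074701| / 0.0298761 = 1.5773 rad/s.

1.58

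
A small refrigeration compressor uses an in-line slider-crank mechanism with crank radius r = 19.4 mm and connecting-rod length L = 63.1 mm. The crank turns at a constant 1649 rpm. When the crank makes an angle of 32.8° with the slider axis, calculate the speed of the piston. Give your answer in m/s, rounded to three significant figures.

ω = 2π·1649/60 = 172.7 rad/s
For an in-line slider-crank, x = r cosθ + √(L² − r² sin²θ), so v = −rω sinθ·[1 + r cosθ/√(L² − r² sin²θ)].
With r = 0.0194 m, L = 0.0631 m, θ = 32.8°: √(L² − r² sin²θ) = 0.062219 m.
v = −0.0194·172.7·0.54171·[1 + 0.0194·0.84057/0.062219] = -2.2904 m/s.
|v| = 2.2904 m/s.

2.29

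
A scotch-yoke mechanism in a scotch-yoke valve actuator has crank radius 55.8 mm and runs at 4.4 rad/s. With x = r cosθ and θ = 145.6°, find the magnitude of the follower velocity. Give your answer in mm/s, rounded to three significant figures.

139

ω = 4.4 rad/s
x = r cosθ ⇒ ẋ = −rω sinθ.
|v| = rω|sinθ| = 0.0558·4.4·|sin 145.6°| = 0.13871 m/s = 138.71 mm/s.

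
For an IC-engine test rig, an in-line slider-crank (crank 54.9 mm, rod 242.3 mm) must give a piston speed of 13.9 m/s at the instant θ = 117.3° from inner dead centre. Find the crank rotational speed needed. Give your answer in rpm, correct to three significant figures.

3040

For an in-line slider-crank, |v_piston| = rω|sinθ|·[1 + r cosθ/√(L² − r² sin²θ)].
With r = 0.0549 m, L = 0.2423 m, θ = 117.3°: the bracketed kinematic factor |dx/dθ| = 0.043609 m.
ω = v/|dx/dθ| = 13.9/0.043609 = 318.74 rad/s.
N = 60ω/(2π) = 3043.7 rpm.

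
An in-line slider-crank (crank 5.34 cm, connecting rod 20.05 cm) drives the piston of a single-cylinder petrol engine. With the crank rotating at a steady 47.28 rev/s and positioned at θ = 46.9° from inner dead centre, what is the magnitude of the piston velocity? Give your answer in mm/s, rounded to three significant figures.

ω = 2π·47.3 = 297.1 rad/s
For an in-line slider-crank, x = r cosθ + √(L² − r² sin²θ), so v = −rω sinθ·[1 + r cosθ/√(L² − r² sin²θ)].
With r = 0.0534 m, L = 0.2005 m, θ = 46.9°: √(L² − r² sin²θ) = 0.19667 m.
v = −0.0534·297.1·0.73016·[1 + 0.0534·0.68327/0.19667] = -13.732 m/s.
|v| = 13.732 m/s = 13732 mm/s.

13700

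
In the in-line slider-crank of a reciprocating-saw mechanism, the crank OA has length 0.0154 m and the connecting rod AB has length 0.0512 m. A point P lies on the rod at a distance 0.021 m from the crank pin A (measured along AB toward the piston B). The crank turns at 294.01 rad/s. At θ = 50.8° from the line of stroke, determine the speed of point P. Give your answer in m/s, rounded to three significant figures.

4.15

ω = 294 rad/s.  Crank-pin speed |V_A| = rω = 4.5278 m/s, perpendicular to OA.
Rod angle: sinφ = −(r/L) sinθ ⇒ φ = -13.479°; ω_rod = −rω cosθ/√(L²−r²sin²θ) = -57.475 rad/s.
V_P = V_A + ω_rod × AP, with AP = 0.021 m along the rod.
Components: V_Px = −rω sinθ − a·ω_rod·sinφ = -3.7901 m/s;  V_Py = rω cosθ + a·ω_rod·cosφ = +1.6879 m/s.
|V_P| = √(V_Px² + V_Py²) = 4.149 m/s.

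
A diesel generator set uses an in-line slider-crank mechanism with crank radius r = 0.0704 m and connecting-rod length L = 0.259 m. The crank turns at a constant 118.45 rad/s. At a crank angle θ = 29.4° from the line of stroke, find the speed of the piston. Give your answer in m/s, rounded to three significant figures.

5.07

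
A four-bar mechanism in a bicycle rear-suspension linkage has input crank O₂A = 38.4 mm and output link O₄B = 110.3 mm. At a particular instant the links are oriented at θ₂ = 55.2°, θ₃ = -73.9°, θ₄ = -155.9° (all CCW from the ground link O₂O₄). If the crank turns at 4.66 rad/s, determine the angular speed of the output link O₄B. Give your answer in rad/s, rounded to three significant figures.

ω₂ = 4.66 rad/s
Differentiating the loop-closure r₂e^{iθ₂}+r₃e^{iθ₃}=r₁+r₄e^{iθ₄} gives r₂ω₂e^{iθ₂}+r₃ω₃e^{iθ₃}=r₄ω₄e^{iθ₄}.
Eliminating the other unknown: ω₄ = r₂ω₂ sin(θ₂−θ₃) / [r₄ sin(θ₄−θ₃)].
Numerator sine = +0.77605; denominator sine = -0.99027.
Result = 0.0384·4.66·(+0.77605) / (0.1103·(-0.99027)) = -1.2714 rad/s; magnitude 1.2714 rad/s.

1.27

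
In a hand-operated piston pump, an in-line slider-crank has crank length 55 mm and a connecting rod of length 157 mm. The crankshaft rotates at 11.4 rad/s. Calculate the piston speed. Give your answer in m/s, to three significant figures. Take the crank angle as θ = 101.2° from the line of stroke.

0.570

ω = 11.4 rad/s
For an in-line slider-crank, x = r cosθ + √(L² − r² sin²θ), so v = −rω sinθ·[1 + r cosθ/√(L² − r² sin²θ)].
With r = 0.055 m, L = 0.157 m, θ = 101.2°: √(L² − r² sin²θ) = 0.14744 m.
v = −0.055·11.4·0.98096·[1 + 0.055·-0.19423/0.14744] = -0.57049 m/s.
|v| = 0.57049 m/s.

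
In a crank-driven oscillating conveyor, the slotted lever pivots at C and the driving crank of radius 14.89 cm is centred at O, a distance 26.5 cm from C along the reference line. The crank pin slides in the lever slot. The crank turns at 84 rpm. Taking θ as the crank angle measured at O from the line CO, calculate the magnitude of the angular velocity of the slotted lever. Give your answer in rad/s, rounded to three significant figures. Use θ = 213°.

3.67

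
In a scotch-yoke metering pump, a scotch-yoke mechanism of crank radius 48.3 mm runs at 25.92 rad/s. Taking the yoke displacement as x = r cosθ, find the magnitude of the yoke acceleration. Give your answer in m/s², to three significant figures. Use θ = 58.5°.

17.0

ω = 25.92 rad/s
x = r cosθ ⇒ ẍ = −rω² cosθ (ω constant).
|a| = rω²|cosθ| = 0.0483·(25.92)²·|cos 58.5°| = 16.955 m/s².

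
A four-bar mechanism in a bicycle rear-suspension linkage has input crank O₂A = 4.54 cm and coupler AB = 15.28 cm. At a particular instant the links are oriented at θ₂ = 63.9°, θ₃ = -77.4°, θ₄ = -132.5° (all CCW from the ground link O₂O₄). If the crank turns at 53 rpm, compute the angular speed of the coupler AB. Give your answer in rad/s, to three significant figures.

ω₂ = 5.55 rad/s (from 53 rpm).
Differentiating the loop-closure r₂e^{iθ₂}+r₃e^{iθ₃}=r₁+r₄e^{iθ₄} gives r₂ω₂e^{iθ₂}+r₃ω₃e^{iθ₃}=r₄ω₄e^{iθ₄}.
Eliminating the other unknown: ω₃ = r₂ω₂ sin(θ₄−θ₂) / [r₃ sin(θ₃−θ₄)].
Numerator sine = +0.28234; denominator sine = +0.82015.
Result = 0.0454·5.55·(+0.28234) / (0.1528·(+0.82015)) = +0.5677 rad/s; magnitude 0.5677 rad/s.

0.568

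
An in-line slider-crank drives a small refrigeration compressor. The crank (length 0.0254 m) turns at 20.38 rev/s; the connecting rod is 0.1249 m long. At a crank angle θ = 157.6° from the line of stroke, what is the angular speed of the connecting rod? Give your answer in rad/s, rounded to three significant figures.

24.1

ω = 128.1 rad/s (converted from 20.38 rev/s).
The rod makes angle φ with the slider axis where L sinφ = r sinθ; differentiating, L cosφ·φ̇ = r ω cosθ.
L cosφ = √(L² − r² sin²θ) = 0.12452 m.
|ω_rod| = r ω |cosθ| / √(L² − r² sin²θ) = 0.0254·128.1·0.92455/0.12452 = 24.149 rad/s.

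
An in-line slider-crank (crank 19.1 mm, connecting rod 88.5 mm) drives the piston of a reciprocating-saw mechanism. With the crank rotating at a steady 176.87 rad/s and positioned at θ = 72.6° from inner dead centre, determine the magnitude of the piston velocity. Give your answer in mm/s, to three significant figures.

ω = 176.9 rad/s
For an in-line slider-crank, x = r cosθ + √(L² − r² sin²θ), so v = −rω sinθ·[1 + r cosθ/√(L² − r² sin²θ)].
With r = 0.0191 m, L = 0.0885 m, θ = 72.6°: √(L² − r² sin²θ) = 0.086603 m.
v = −0.0191·176.9·0.95424·[1 + 0.0191·0.29904/0.086603] = -3.4362 m/s.
|v| = 3.4362 m/s = 3436.2 mm/s.

3440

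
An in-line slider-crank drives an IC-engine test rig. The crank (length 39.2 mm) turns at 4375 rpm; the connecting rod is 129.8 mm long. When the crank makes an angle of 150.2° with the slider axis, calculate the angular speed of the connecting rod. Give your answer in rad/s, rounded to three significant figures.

121

ω = 458.1 rad/s (converted from 4375 rpm).
The rod makes angle φ with the slider axis where L sinφ = r sinθ; differentiating, L cosφ·φ̇ = r ω cosθ.
L cosφ = √(L² − r² sin²θ) = 0.12833 m.
|ω_rod| = r ω |cosθ| / √(L² − r² sin²θ) = 0.0392·458.1·0.86777/0.12833 = 121.44 rad/s.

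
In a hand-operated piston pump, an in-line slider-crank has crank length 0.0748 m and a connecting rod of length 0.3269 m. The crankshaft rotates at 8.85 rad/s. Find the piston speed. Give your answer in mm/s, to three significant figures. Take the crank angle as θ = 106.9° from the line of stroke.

590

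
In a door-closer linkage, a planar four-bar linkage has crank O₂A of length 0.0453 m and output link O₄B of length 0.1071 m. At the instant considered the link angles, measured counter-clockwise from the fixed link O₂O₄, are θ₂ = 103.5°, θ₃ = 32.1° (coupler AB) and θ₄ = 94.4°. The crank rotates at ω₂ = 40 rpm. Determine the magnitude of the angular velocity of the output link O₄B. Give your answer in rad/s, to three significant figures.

1.90

ω₂ = 4.189 rad/s (from 40 rpm).
Differentiating the loop-closure r₂e^{iθ₂}+r₃e^{iθ₃}=r₁+r₄e^{iθ₄} gives r₂ω₂e^{iθ₂}+r₃ω₃e^{iθ₃}=r₄ω₄e^{iθ₄}.
Eliminating the other unknown: ω₄ = r₂ω₂ sin(θ₂−θ₃) / [r₄ sin(θ₄−θ₃)].
Numerator sine = +0.94777; denominator sine = +0.88539.
Result = 0.0453·4.189·(+0.94777) / (0.1071·(+0.88539)) = +1.8965 rad/s; magnitude 1.8965 rad/s.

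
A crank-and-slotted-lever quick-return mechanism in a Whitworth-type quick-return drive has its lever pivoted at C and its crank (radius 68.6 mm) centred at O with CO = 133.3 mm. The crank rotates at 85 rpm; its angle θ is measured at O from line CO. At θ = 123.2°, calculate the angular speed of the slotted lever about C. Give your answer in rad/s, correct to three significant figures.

0.215

ω = 8.901 rad/s (from 85 rpm).
Crank pin A relative to C: A = (d + r cosθ, r sinθ); lever angle φ = atan2(r sinθ, d + r cosθ).
Differentiating tanφ: φ̇ = rω(d cosθ + r)/(d² + r² + 2dr cosθ).
d² + r² + 2dr cosθ = |CA|² = 0.0124606 m²;  d cosθ + r = -0.0043902 m.
|ω_lever| = |0.0686·8.901·-0.0043902| / 0.0124606 = 0.21514 rad/s.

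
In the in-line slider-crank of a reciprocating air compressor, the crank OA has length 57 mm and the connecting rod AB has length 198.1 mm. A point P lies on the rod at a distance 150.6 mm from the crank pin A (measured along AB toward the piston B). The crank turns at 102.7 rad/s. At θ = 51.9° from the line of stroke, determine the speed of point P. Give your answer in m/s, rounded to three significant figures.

ω = 102.7 rad/s.  Crank-pin speed |V_A| = rω = 5.8539 m/s, perpendicular to OA.
Rod angle: sinφ = −(r/L) sinθ ⇒ φ = -13.087°; ω_rod = −rω cosθ/√(L²−r²sin²θ) = -18.72 rad/s.
V_P = V_A + ω_rod × AP, with AP = 0.1506 m along the rod.
Components: V_Px = −rω sinθ − a·ω_rod·sinφ = -5.245 m/s;  V_Py = rω cosθ + a·ω_rod·cosφ = +0.86609 m/s.
|V_P| = √(V_Px² + V_Py²) = 5.316 m/s.

5.32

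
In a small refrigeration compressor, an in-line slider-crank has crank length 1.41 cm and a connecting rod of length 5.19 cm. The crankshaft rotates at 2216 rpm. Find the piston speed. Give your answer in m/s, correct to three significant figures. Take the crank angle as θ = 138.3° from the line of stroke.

1.73

ω = 2π·2216/60 = 232.1 rad/s
For an in-line slider-crank, x = r cosθ + √(L² − r² sin²θ), so v = −rω sinθ·[1 + r cosθ/√(L² − r² sin²θ)].
With r = 0.0141 m, L = 0.0519 m, θ = 138.3°: √(L² − r² sin²θ) = 0.051045 m.
v = −0.0141·232.1·0.66523·[1 + 0.0141·-0.74664/0.051045] = -1.7277 m/s.
|v| = 1.7277 m/s.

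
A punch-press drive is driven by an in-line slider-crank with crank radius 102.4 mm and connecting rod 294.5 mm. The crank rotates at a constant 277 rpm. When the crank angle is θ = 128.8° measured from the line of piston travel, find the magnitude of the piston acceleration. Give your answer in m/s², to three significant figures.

ω = 2π·277/60 = 29.01 rad/s
x(θ) = r cosθ + √(L² − r² sin²θ); with ω constant, a = ω²·d²x/dθ².
d²x/dθ² = −r cosθ − r²(cos2θ)/√u − r⁴ sin²2θ/(4u^{3/2}),  u = L² − r² sin²θ = 0.0803615 m².
Substituting r = 0.1024 m, L = 0.2945 m, θ = 128.8°: d²x/dθ² = +0.070956 m.
a = ω²·d²x/dθ² = (29.01)²·(+0.070956) = +59.704 m/s²;  |a| = 59.704 m/s².

59.7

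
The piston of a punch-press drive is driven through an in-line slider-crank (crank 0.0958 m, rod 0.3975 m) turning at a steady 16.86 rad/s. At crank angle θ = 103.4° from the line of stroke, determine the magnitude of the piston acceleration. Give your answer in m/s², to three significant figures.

12.3

ω = 16.86 rad/s
x(θ) = r cosθ + √(L² − r² sin²θ); with ω constant, a = ω²·d²x/dθ².
d²x/dθ² = −r cosθ − r²(cos2θ)/√u − r⁴ sin²2θ/(4u^{3/2}),  u = L² − r² sin²θ = 0.149322 m².
Substituting r = 0.0958 m, L = 0.3975 m, θ = 103.4°: d²x/dθ² = +0.043326 m.
a = ω²·d²x/dθ² = (16.86)²·(+0.043326) = +12.316 m/s²;  |a| = 12.316 m/s².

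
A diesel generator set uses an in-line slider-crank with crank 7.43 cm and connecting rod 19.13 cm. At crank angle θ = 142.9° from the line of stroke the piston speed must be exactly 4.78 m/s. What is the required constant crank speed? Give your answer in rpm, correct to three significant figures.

1490

For an in-line slider-crank, |v_piston| = rω|sinθ|·[1 + r cosθ/√(L² − r² sin²θ)].
With r = 0.0743 m, L = 0.1913 m, θ = 142.9°: the bracketed kinematic factor |dx/dθ| = 0.030537 m.
ω = v/|dx/dθ| = 4.78/0.030537 = 156.53 rad/s.
N = 60ω/(2π) = 1494.8 rpm.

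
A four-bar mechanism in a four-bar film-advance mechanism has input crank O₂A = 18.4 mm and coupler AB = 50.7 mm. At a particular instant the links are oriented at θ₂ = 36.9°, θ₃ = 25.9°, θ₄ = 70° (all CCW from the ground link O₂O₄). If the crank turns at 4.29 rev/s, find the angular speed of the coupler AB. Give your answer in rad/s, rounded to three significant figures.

7.68

ω₂ = 26.95 rad/s (from 4.29 rev/s).
Differentiating the loop-closure r₂e^{iθ₂}+r₃e^{iθ₃}=r₁+r₄e^{iθ₄} gives r₂ω₂e^{iθ₂}+r₃ω₃e^{iθ₃}=r₄ω₄e^{iθ₄}.
Eliminating the other unknown: ω₃ = r₂ω₂ sin(θ₄−θ₂) / [r₃ sin(θ₃−θ₄)].
Numerator sine = +0.54610; denominator sine = -0.69591.
Result = 0.0184·26.95·(+0.54610) / (0.0507·(-0.69591)) = -7.6765 rad/s; magnitude 7.6765 rad/s.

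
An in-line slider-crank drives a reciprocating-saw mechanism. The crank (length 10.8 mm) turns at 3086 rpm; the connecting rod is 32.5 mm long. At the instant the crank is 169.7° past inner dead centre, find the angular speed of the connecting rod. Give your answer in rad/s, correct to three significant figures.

106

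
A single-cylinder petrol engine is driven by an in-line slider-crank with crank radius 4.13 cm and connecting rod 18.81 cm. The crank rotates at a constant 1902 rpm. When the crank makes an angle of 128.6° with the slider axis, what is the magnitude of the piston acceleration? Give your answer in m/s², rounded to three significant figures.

ω = 2π·1902/60 = 199.2 rad/s
x(θ) = r cosθ + √(L² − r² sin²θ); with ω constant, a = ω²·d²x/dθ².
d²x/dθ² = −r cosθ − r²(cos2θ)/√u − r⁴ sin²2θ/(4u^{3/2}),  u = L² − r² sin²θ = 0.0343398 m².
Substituting r = 0.0413 m, L = 0.1881 m, θ = 128.6°: d²x/dθ² = +0.027697 m.
a = ω²·d²x/dθ² = (199.2)²·(+0.027697) = +1098.8 m/s²;  |a| = 1098.8 m/s².

1100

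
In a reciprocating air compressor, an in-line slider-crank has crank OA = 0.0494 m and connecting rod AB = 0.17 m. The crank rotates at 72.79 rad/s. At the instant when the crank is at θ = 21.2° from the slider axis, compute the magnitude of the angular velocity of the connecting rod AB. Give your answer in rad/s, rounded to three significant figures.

19.8

ω = 72.79 rad/s
The rod makes angle φ with the slider axis where L sinφ = r sinθ; differentiating, L cosφ·φ̇ = r ω cosθ.
L cosφ = √(L² − r² sin²θ) = 0.16906 m.
|ω_rod| = r ω |cosθ| / √(L² − r² sin²θ) = 0.0494·72.79·0.93232/0.16906 = 19.83 rad/s.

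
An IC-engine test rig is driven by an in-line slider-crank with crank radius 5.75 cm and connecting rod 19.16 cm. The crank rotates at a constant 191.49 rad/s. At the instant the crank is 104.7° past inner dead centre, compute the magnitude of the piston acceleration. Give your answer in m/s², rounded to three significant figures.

ω = 191.5 rad/s
x(θ) = r cosθ + √(L² − r² sin²θ); with ω constant, a = ω²·d²x/dθ².
d²x/dθ² = −r cosθ − r²(cos2θ)/√u − r⁴ sin²2θ/(4u^{3/2}),  u = L² − r² sin²θ = 0.0336172 m².
Substituting r = 0.0575 m, L = 0.1916 m, θ = 104.7°: d²x/dθ² = +0.030194 m.
a = ω²·d²x/dθ² = (191.5)²·(+0.030194) = +1107.2 m/s²;  |a| = 1107.2 m/s².

1110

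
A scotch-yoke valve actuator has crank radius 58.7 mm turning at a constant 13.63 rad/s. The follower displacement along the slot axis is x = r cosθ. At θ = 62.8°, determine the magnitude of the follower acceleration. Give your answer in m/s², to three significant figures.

4.98

ω = 13.63 rad/s
x = r cosθ ⇒ ẍ = −rω² cosθ (ω constant).
|a| = rω²|cosθ| = 0.0587·(13.63)²·|cos 62.8°| = 4.9847 m/s².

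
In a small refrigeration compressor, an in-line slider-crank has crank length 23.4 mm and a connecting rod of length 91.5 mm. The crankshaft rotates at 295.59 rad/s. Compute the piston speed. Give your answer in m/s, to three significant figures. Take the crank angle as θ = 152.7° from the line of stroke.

2.45

ω = 295.6 rad/s
For an in-line slider-crank, x = r cosθ + √(L² − r² sin²θ), so v = −rω sinθ·[1 + r cosθ/√(L² − r² sin²θ)].
With r = 0.0234 m, L = 0.0915 m, θ = 152.7°: √(L² − r² sin²θ) = 0.090868 m.
v = −0.0234·295.6·0.45865·[1 + 0.0234·-0.88862/0.090868] = -2.4464 m/s.
|v| = 2.4464 m/s.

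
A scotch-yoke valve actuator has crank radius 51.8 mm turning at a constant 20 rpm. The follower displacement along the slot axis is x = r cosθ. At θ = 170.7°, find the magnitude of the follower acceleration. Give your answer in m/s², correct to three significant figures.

0.224

ω = 2.094 rad/s (from 20 rpm).
x = r cosθ ⇒ ẍ = −rω² cosθ (ω constant).
|a| = rω²|cosθ| = 0.0518·(2.094)²·|cos 170.7°| = 0.22423 m/s².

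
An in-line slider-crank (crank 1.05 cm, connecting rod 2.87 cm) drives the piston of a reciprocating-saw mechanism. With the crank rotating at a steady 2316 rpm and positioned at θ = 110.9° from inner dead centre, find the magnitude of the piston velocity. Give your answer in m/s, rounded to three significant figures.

2.05

ω = 2π·2316/60 = 242.5 rad/s
For an in-line slider-crank, x = r cosθ + √(L² − r² sin²θ), so v = −rω sinθ·[1 + r cosθ/√(L² − r² sin²θ)].
With r = 0.0105 m, L = 0.0287 m, θ = 110.9°: √(L² − r² sin²θ) = 0.026972 m.
v = −0.0105·242.5·0.93420·[1 + 0.0105·-0.35674/0.026972] = -2.0486 m/s.
|v| = 2.0486 m/s.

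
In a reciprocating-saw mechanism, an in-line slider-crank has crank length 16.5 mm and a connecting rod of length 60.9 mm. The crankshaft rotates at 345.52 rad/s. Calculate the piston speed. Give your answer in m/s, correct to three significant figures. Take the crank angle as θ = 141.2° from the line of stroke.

ω = 345.5 rad/s
For an in-line slider-crank, x = r cosθ + √(L² − r² sin²θ), so v = −rω sinθ·[1 + r cosθ/√(L² − r² sin²θ)].
With r = 0.0165 m, L = 0.0609 m, θ = 141.2°: √(L² − r² sin²θ) = 0.060016 m.
v = −0.0165·345.5·0.62660·[1 + 0.0165·-0.77934/0.060016] = -2.8069 m/s.
|v| = 2.8069 m/s.

2.81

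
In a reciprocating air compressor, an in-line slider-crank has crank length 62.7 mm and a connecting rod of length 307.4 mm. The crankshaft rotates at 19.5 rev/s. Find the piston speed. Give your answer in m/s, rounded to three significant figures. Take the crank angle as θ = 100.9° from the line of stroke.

ω = 2π·19.5 = 122.5 rad/s
For an in-line slider-crank, x = r cosθ + √(L² − r² sin²θ), so v = −rω sinθ·[1 + r cosθ/√(L² − r² sin²θ)].
With r = 0.0627 m, L = 0.3074 m, θ = 100.9°: √(L² − r² sin²θ) = 0.30117 m.
v = −0.0627·122.5·0.98196·[1 + 0.0627·-0.18910/0.30117] = -7.2466 m/s.
|v| = 7.2466 m/s.

7.25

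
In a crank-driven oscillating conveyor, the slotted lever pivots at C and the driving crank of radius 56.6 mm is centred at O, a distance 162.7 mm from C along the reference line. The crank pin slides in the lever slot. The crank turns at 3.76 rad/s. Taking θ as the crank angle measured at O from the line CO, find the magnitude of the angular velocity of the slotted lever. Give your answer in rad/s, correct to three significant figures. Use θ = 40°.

ω = 3.76 rad/s
Crank pin A relative to C: A = (d + r cosθ, r sinθ); lever angle φ = atan2(r sinθ, d + r cosθ).
Differentiating tanφ: φ̇ = rω(d cosθ + r)/(d² + r² + 2dr cosθ).
d² + r² + 2dr cosθ = |CA|² = 0.0437836 m²;  d cosθ + r = +0.18124 m.
|ω_lever| = |0.0566·3.76·+0.18124| / 0.0437836 = 0.88092 rad/s.

0.881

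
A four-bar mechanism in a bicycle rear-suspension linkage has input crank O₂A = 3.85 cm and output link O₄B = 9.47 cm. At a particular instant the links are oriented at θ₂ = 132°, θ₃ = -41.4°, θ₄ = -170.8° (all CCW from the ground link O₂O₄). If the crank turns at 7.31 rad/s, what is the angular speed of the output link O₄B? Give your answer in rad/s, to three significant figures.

0.442

ω₂ = 7.31 rad/s
Differentiating the loop-closure r₂e^{iθ₂}+r₃e^{iθ₃}=r₁+r₄e^{iθ₄} gives r₂ω₂e^{iθ₂}+r₃ω₃e^{iθ₃}=r₄ω₄e^{iθ₄}.
Eliminating the other unknown: ω₄ = r₂ω₂ sin(θ₂−θ₃) / [r₄ sin(θ₄−θ₃)].
Numerator sine = +0.11494; denominator sine = -0.77273.
Result = 0.0385·7.31·(+0.11494) / (0.0947·(-0.77273)) = -0.44204 rad/s; magnitude 0.44204 rad/s.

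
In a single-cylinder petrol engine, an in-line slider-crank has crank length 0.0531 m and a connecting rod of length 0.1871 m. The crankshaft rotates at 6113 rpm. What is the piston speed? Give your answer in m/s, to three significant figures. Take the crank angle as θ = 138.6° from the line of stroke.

ω = 2π·6113/60 = 640.2 rad/s
For an in-line slider-crank, x = r cosθ + √(L² − r² sin²θ), so v = −rω sinθ·[1 + r cosθ/√(L² − r² sin²θ)].
With r = 0.0531 m, L = 0.1871 m, θ = 138.6°: √(L² − r² sin²θ) = 0.18378 m.
v = −0.0531·640.2·0.66131·[1 + 0.0531·-0.75011/0.18378] = -17.607 m/s.
|v| = 17.607 m/s.

17.6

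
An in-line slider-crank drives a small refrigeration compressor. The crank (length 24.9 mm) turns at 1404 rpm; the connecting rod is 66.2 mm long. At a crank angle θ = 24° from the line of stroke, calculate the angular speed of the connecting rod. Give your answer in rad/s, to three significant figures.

51.1

ω = 147 rad/s (converted from 1404 rpm).
The rod makes angle φ with the slider axis where L sinφ = r sinθ; differentiating, L cosφ·φ̇ = r ω cosθ.
L cosφ = √(L² − r² sin²θ) = 0.065421 m.
|ω_rod| = r ω |cosθ| / √(L² − r² sin²θ) = 0.0249·147·0.91355/0.065421 = 51.122 rad/s.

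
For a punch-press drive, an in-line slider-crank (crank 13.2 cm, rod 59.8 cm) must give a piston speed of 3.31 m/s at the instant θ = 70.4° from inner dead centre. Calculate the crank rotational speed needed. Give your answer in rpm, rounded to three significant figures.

236

For an in-line slider-crank, |v_piston| = rω|sinθ|·[1 + r cosθ/√(L² − r² sin²θ)].
With r = 0.132 m, L = 0.598 m, θ = 70.4°: the bracketed kinematic factor |dx/dθ| = 0.13377 m.
ω = v/|dx/dθ| = 3.31/0.13377 = 24.745 rad/s.
N = 60ω/(2π) = 236.3 rpm.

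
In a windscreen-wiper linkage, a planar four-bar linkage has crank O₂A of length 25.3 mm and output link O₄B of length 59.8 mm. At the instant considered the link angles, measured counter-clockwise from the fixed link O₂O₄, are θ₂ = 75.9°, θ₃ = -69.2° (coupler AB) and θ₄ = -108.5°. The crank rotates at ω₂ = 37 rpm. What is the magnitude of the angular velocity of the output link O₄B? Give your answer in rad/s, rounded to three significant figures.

ω₂ = 3.875 rad/s (from 37 rpm).
Differentiating the loop-closure r₂e^{iθ₂}+r₃e^{iθ₃}=r₁+r₄e^{iθ₄} gives r₂ω₂e^{iθ₂}+r₃ω₃e^{iθ₃}=r₄ω₄e^{iθ₄}.
Eliminating the other unknown: ω₄ = r₂ω₂ sin(θ₂−θ₃) / [r₄ sin(θ₄−θ₃)].
Numerator sine = +0.57215; denominator sine = -0.63338.
Result = 0.0253·3.875·(+0.57215) / (0.0598·(-0.63338)) = -1.4808 rad/s; magnitude 1.4808 rad/s.

1.48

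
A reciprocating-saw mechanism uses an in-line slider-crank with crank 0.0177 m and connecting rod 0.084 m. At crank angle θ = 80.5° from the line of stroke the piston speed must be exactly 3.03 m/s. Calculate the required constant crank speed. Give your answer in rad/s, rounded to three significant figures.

For an in-line slider-crank, |v_piston| = rω|sinθ|·[1 + r cosθ/√(L² − r² sin²θ)].
With r = 0.0177 m, L = 0.084 m, θ = 80.5°: the bracketed kinematic factor |dx/dθ| = 0.018078 m.
ω = v/|dx/dθ| = 3.03/0.018078 = 167.61 rad/s.

168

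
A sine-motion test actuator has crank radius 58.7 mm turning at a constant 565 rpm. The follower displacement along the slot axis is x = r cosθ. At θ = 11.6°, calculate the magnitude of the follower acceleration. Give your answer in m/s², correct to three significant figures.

201

ω = 59.17 rad/s (from 565 rpm).
x = r cosθ ⇒ ẍ = −rω² cosθ (ω constant).
|a| = rω²|cosθ| = 0.0587·(59.17)²·|cos 11.6°| = 201.29 m/s².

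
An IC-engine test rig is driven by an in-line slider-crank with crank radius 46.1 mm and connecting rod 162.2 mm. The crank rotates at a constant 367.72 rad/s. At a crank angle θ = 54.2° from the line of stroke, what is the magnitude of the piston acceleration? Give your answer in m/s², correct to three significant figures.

3110

ω = 367.7 rad/s
x(θ) = r cosθ + √(L² − r² sin²θ); with ω constant, a = ω²·d²x/dθ².
d²x/dθ² = −r cosθ − r²(cos2θ)/√u − r⁴ sin²2θ/(4u^{3/2}),  u = L² − r² sin²θ = 0.0249108 m².
Substituting r = 0.0461 m, L = 0.1622 m, θ = 54.2°: d²x/dθ² = -0.022975 m.
a = ω²·d²x/dθ² = (367.7)²·(-0.022975) = -3106.6 m/s²;  |a| = 3106.6 m/s².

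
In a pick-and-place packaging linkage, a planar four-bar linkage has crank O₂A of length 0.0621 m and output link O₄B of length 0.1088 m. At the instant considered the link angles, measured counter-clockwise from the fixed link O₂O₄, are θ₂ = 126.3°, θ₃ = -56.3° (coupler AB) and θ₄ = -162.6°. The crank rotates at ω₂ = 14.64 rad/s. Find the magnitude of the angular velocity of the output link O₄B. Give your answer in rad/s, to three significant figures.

ω₂ = 14.64 rad/s
Differentiating the loop-closure r₂e^{iθ₂}+r₃e^{iθ₃}=r₁+r₄e^{iθ₄} gives r₂ω₂e^{iθ₂}+r₃ω₃e^{iθ₃}=r₄ω₄e^{iθ₄}.
Eliminating the other unknown: ω₄ = r₂ω₂ sin(θ₂−θ₃) / [r₄ sin(θ₄−θ₃)].
Numerator sine = -0.04536; denominator sine = -0.95981.
Result = 0.0621·14.64·(-0.04536) / (0.1088·(-0.95981)) = +0.39493 rad/s; magnitude 0.39493 rad/s.

0.395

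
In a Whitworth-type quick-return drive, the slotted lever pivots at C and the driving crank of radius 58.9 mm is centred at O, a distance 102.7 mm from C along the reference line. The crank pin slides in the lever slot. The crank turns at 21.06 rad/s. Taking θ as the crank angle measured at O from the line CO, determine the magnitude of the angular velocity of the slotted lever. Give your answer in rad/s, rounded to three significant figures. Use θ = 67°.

ω = 21.06 rad/s
Crank pin A relative to C: A = (d + r cosθ, r sinθ); lever angle φ = atan2(r sinθ, d + r cosθ).
Differentiating tanφ: φ̇ = rω(d cosθ + r)/(d² + r² + 2dr cosθ).
d² + r² + 2dr cosθ = |CA|² = 0.0187436 m²;  d cosθ + r = +0.099028 m.
|ω_lever| = |0.0589·21.06·+0.099028| / 0.0187436 = 6.5536 rad/s.

6.55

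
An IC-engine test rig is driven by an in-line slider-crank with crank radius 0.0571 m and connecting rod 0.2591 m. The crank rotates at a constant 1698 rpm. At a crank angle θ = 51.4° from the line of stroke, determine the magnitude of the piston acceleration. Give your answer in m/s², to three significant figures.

ω = 2π·1698/60 = 177.8 rad/s
x(θ) = r cosθ + √(L² − r² sin²θ); with ω constant, a = ω²·d²x/dθ².
d²x/dθ² = −r cosθ − r²(cos2θ)/√u − r⁴ sin²2θ/(4u^{3/2}),  u = L² − r² sin²θ = 0.0651414 m².
Substituting r = 0.0571 m, L = 0.2591 m, θ = 51.4°: d²x/dθ² = -0.032945 m.
a = ω²·d²x/dθ² = (177.8)²·(-0.032945) = -1041.7 m/s²;  |a| = 1041.7 m/s².

1040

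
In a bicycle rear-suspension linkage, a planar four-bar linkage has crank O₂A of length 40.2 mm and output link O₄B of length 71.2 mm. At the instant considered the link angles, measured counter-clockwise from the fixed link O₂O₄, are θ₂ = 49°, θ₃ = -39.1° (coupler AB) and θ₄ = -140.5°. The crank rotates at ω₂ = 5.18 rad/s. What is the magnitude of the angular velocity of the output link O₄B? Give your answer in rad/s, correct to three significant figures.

ω₂ = 5.18 rad/s
Differentiating the loop-closure r₂e^{iθ₂}+r₃e^{iθ₃}=r₁+r₄e^{iθ₄} gives r₂ω₂e^{iθ₂}+r₃ω₃e^{iθ₃}=r₄ω₄e^{iθ₄}.
Eliminating the other unknown: ω₄ = r₂ω₂ sin(θ₂−θ₃) / [r₄ sin(θ₄−θ₃)].
Numerator sine = +0.99945; denominator sine = -0.98027.
Result = 0.0402·5.18·(+0.99945) / (0.0712·(-0.98027)) = -2.9819 rad/s; magnitude 2.9819 rad/s.

2.98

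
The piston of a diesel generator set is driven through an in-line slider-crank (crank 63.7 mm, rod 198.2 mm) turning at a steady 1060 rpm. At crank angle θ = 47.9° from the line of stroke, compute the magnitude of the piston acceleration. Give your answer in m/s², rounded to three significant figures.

ω = 2π·1060/60 = 111 rad/s
x(θ) = r cosθ + √(L² − r² sin²θ); with ω constant, a = ω²·d²x/dθ².
d²x/dθ² = −r cosθ − r²(cos2θ)/√u − r⁴ sin²2θ/(4u^{3/2}),  u = L² − r² sin²θ = 0.0370494 m².
Substituting r = 0.0637 m, L = 0.1982 m, θ = 47.9°: d²x/dθ² = -0.041147 m.
a = ω²·d²x/dθ² = (111)²·(-0.041147) = -507 m/s²;  |a| = 507 m/s².

507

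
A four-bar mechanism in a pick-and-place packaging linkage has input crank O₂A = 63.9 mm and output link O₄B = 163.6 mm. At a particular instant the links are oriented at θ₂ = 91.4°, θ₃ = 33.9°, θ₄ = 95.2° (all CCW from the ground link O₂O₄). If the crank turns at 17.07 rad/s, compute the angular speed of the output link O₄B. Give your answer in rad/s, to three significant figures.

6.41

ω₂ = 17.07 rad/s
Differentiating the loop-closure r₂e^{iθ₂}+r₃e^{iθ₃}=r₁+r₄e^{iθ₄} gives r₂ω₂e^{iθ₂}+r₃ω₃e^{iθ₃}=r₄ω₄e^{iθ₄}.
Eliminating the other unknown: ω₄ = r₂ω₂ sin(θ₂−θ₃) / [r₄ sin(θ₄−θ₃)].
Numerator sine = +0.84339; denominator sine = +0.87715.
Result = 0.0639·17.07·(+0.84339) / (0.1636·(+0.87715)) = +6.4107 rad/s; magnitude 6.4107 rad/s.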